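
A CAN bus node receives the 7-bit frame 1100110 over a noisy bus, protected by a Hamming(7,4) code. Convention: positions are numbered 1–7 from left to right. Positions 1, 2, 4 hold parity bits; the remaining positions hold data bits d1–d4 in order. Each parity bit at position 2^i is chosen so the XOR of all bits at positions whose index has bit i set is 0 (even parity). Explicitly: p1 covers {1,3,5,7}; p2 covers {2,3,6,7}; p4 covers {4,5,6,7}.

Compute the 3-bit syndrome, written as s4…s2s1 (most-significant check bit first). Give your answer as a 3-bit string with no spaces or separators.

000

s1 (pos 1,3,5,7): 1⊕0⊕1⊕0 = 0
s2 (pos 2,3,6,7): 1⊕0⊕1⊕0 = 0
s4 (pos 4,5,6,7): 0⊕1⊕1⊕0 = 0
Syndrome s4…s1 = 000 → no error.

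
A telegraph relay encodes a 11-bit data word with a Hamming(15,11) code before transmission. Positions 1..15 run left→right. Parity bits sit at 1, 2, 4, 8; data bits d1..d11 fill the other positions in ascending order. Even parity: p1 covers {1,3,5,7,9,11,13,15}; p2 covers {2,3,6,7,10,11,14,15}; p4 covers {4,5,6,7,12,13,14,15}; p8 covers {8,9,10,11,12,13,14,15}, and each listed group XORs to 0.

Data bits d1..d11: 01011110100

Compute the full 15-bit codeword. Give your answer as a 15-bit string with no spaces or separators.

Place data at non-parity positions: p1 p2 0 p4 1 0 1 p8 1 1 1 0 1 0 0
p1 (pos 1,3,5,7,9,11,13,15): XOR of data positions = 0⊕1⊕1⊕1⊕1⊕1⊕0 = 1
p2 (pos 2,3,6,7,10,11,14,15): XOR of data positions = 0⊕0⊕1⊕1⊕1⊕0⊕0 = 1
p4 (pos 4,5,6,7,12,13,14,15): XOR of data positions = 1⊕0⊕1⊕0⊕1⊕0⊕0 = 1
p8 (pos 8,9,10,11,12,13,14,15): XOR of data positions = 1⊕1⊕1⊕0⊕1⊕0⊕0 = 0
Codeword: 110110101110100

110110101110100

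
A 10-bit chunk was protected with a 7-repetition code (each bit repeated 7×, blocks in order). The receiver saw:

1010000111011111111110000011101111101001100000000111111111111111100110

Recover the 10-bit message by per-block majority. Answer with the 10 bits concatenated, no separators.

Block 1 (1010000): 2 ones → 0
Block 2 (1110111): 6 ones → 1
Block 3 (1111111): 7 ones → 1
Block 4 (0000011): 2 ones → 0
Block 5 (1011111): 6 ones → 1
Block 6 (0100110): 3 ones → 0
Block 7 (0000000): 0 ones → 0
Block 8 (1111111): 7 ones → 1
Block 9 (1111111): 7 ones → 1
Block 10 (1100110): 4 ones → 1

0110100111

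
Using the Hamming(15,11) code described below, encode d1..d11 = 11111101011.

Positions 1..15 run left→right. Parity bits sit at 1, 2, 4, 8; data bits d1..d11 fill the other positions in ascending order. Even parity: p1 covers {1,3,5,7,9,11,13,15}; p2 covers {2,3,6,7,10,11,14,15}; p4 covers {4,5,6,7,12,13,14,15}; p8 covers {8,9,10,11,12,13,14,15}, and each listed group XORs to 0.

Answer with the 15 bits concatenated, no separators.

Place data at non-parity positions: p1 p2 1 p4 1 1 1 p8 1 1 0 1 0 1 1
p1 (pos 1,3,5,7,9,11,13,15): XOR of data positions = 1⊕1⊕1⊕1⊕0⊕0⊕1 = 1
p2 (pos 2,3,6,7,10,11,14,15): XOR of data positions = 1⊕1⊕1⊕1⊕0⊕1⊕1 = 0
p4 (pos 4,5,6,7,12,13,14,15): XOR of data positions = 1⊕1⊕1⊕1⊕0⊕1⊕1 = 0
p8 (pos 8,9,10,11,12,13,14,15): XOR of data positions = 1⊕1⊕0⊕1⊕0⊕1⊕1 = 1
Codeword: 101011111101011

101011111101011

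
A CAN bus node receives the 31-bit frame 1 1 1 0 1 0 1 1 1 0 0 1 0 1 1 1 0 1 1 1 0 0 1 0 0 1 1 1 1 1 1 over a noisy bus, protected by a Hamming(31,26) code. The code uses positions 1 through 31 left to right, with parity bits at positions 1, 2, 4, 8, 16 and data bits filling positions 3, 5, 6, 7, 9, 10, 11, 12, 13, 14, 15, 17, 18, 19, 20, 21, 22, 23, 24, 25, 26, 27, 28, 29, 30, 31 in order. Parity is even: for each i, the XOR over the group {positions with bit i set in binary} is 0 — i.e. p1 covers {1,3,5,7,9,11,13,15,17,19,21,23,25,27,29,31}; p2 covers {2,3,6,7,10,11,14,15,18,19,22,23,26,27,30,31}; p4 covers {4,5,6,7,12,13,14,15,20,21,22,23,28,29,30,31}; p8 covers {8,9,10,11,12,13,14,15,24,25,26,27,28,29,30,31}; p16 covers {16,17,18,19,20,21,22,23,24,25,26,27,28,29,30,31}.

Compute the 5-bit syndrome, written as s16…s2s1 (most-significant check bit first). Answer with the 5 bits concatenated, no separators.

s1 (pos 1,3,5,7,9,11,13,15,17,19,21,23,25,27,29,31): 1⊕1⊕1⊕1⊕1⊕0⊕0⊕1⊕0⊕1⊕0⊕1⊕0⊕1⊕1⊕1 = 1
s2 (pos 2,3,6,7,10,11,14,15,18,19,22,23,26,27,30,31): 1⊕1⊕0⊕1⊕0⊕0⊕1⊕1⊕1⊕1⊕0⊕1⊕1⊕1⊕1⊕1 = 0
s4 (pos 4,5,6,7,12,13,14,15,20,21,22,23,28,29,30,31): 0⊕1⊕0⊕1⊕1⊕0⊕1⊕1⊕1⊕0⊕0⊕1⊕1⊕1⊕1⊕1 = 1
s8 (pos 8,9,10,11,12,13,14,15,24,25,26,27,28,29,30,31): 1⊕1⊕0⊕0⊕1⊕0⊕1⊕1⊕0⊕0⊕1⊕1⊕1⊕1⊕1⊕1 = 1
s16 (pos 16,17,18,19,20,21,22,23,24,25,26,27,28,29,30,31): 1⊕0⊕1⊕1⊕1⊕0⊕0⊕1⊕0⊕0⊕1⊕1⊕1⊕1⊕1⊕1 = 1
Syndrome s16…s1 = 11101 → error at position 29.

11101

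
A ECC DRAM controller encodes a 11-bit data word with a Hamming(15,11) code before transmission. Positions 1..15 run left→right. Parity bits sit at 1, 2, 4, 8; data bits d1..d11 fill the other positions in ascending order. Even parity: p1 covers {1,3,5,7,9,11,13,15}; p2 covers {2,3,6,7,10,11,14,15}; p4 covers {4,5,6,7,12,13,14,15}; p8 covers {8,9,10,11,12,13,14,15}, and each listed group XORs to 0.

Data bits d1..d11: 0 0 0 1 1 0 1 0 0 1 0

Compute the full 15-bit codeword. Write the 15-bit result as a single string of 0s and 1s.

110000111010010

Place data at non-parity positions: p1 p2 0 p4 0 0 1 p8 1 0 1 0 0 1 0
p1 (pos 1,3,5,7,9,11,13,15): XOR of data positions = 0⊕0⊕1⊕1⊕1⊕0⊕0 = 1
p2 (pos 2,3,6,7,10,11,14,15): XOR of data positions = 0⊕0⊕1⊕0⊕1⊕1⊕0 = 1
p4 (pos 4,5,6,7,12,13,14,15): XOR of data positions = 0⊕0⊕1⊕0⊕0⊕1⊕0 = 0
p8 (pos 8,9,10,11,12,13,14,15): XOR of data positions = 1⊕0⊕1⊕0⊕0⊕1⊕0 = 1
Codeword: 110000111010010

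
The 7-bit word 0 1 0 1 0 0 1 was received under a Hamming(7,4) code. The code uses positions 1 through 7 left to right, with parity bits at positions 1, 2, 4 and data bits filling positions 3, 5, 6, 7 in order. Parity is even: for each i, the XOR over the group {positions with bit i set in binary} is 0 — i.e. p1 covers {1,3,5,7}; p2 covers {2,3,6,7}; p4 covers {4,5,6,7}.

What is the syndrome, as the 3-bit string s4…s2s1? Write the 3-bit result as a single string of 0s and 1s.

001

s1 (pos 1,3,5,7): 0⊕0⊕0⊕1 = 1
s2 (pos 2,3,6,7): 1⊕0⊕0⊕1 = 0
s4 (pos 4,5,6,7): 1⊕0⊕0⊕1 = 0
Syndrome s4…s1 = 001 → error at position 1.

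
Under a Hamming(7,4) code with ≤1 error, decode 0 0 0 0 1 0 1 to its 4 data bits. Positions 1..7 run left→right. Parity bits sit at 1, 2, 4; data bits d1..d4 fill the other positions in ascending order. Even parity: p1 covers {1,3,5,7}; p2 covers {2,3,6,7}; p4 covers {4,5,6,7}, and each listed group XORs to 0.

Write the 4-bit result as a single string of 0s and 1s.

s1 (pos 1,3,5,7): 0⊕0⊕1⊕1 = 0
s2 (pos 2,3,6,7): 0⊕0⊕0⊕1 = 1
s4 (pos 4,5,6,7): 0⊕1⊕0⊕1 = 0
Syndrome s4…s1 = 010 → error at position 2.
Flip position 2: 0000101 → 0100101
Read data bits from positions 3,5,6,7: 0101

0101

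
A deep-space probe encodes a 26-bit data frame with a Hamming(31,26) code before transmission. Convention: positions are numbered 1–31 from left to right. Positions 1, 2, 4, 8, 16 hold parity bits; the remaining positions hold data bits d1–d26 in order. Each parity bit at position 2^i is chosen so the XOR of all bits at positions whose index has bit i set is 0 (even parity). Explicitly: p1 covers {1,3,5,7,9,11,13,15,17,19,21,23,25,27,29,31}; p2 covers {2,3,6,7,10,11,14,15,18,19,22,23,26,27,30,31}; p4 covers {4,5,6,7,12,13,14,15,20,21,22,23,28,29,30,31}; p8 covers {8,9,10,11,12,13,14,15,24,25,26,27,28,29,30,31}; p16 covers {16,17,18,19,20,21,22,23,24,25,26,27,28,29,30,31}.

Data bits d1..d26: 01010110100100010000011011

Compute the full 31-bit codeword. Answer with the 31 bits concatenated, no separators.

0001101101101000100010000011011

Place data at non-parity positions: p1 p2 0 p4 1 0 1 p8 0 1 1 0 1 0 0 p16 1 0 0 0 1 0 0 0 0 0 1 1 0 1 1
p1 (pos 1,3,5,7,9,11,13,15,17,19,21,23,25,27,29,31): XOR of data positions = 0⊕1⊕1⊕0⊕1⊕1⊕0⊕1⊕0⊕1⊕0⊕0⊕1⊕0⊕1 = 0
p2 (pos 2,3,6,7,10,11,14,15,18,19,22,23,26,27,30,31): XOR of data positions = 0⊕0⊕1⊕1⊕1⊕0⊕0⊕0⊕0⊕0⊕0⊕0⊕1⊕1⊕1 = 0
p4 (pos 4,5,6,7,12,13,14,15,20,21,22,23,28,29,30,31): XOR of data positions = 1⊕0⊕1⊕0⊕1⊕0⊕0⊕0⊕1⊕0⊕0⊕1⊕0⊕1⊕1 = 1
p8 (pos 8,9,10,11,12,13,14,15,24,25,26,27,28,29,30,31): XOR of data positions = 0⊕1⊕1⊕0⊕1⊕0⊕0⊕0⊕0⊕0⊕1⊕1⊕0⊕1⊕1 = 1
p16 (pos 16,17,18,19,20,21,22,23,24,25,26,27,28,29,30,31): XOR of data positions = 1⊕0⊕0⊕0⊕1⊕0⊕0⊕0⊕0⊕0⊕1⊕1⊕0⊕1⊕1 = 0
Codeword: 0001101101101000100010000011011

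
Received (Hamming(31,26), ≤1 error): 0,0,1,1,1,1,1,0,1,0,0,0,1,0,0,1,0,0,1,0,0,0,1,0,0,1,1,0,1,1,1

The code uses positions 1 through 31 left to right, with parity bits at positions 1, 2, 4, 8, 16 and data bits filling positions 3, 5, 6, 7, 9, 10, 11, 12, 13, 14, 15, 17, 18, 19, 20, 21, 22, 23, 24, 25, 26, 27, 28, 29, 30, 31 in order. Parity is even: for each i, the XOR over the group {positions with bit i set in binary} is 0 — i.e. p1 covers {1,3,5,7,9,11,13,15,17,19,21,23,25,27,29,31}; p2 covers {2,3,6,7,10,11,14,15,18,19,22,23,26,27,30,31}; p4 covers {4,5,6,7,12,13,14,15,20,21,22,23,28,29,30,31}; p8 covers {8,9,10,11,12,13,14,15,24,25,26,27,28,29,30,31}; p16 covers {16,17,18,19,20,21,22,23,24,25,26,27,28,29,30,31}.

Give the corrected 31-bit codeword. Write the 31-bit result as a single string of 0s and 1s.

0011111010001101001000100110111

s1 (pos 1,3,5,7,9,11,13,15,17,19,21,23,25,27,29,31): 0⊕1⊕1⊕1⊕1⊕0⊕1⊕0⊕0⊕1⊕0⊕1⊕0⊕1⊕1⊕1 = 0
s2 (pos 2,3,6,7,10,11,14,15,18,19,22,23,26,27,30,31): 0⊕1⊕1⊕1⊕0⊕0⊕0⊕0⊕0⊕1⊕0⊕1⊕1⊕1⊕1⊕1 = 1
s4 (pos 4,5,6,7,12,13,14,15,20,21,22,23,28,29,30,31): 1⊕1⊕1⊕1⊕0⊕1⊕0⊕0⊕0⊕0⊕0⊕1⊕0⊕1⊕1⊕1 = 1
s8 (pos 8,9,10,11,12,13,14,15,24,25,26,27,28,29,30,31): 0⊕1⊕0⊕0⊕0⊕1⊕0⊕0⊕0⊕0⊕1⊕1⊕0⊕1⊕1⊕1 = 1
s16 (pos 16,17,18,19,20,21,22,23,24,25,26,27,28,29,30,31): 1⊕0⊕0⊕1⊕0⊕0⊕0⊕1⊕0⊕0⊕1⊕1⊕0⊕1⊕1⊕1 = 0
Syndrome s16…s1 = 01110 → error at position 14.
Flip position 14: 0011111010001001001000100110111 → 0011111010001101001000100110111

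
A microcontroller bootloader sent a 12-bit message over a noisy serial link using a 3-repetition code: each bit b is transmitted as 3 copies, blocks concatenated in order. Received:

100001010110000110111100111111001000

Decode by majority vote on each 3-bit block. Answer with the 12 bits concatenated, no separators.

Block 1 (100): 1 one → 0
Block 2 (001): 1 one → 0
Block 3 (010): 1 one → 0
Block 4 (110): 2 ones → 1
Block 5 (000): 0 ones → 0
Block 6 (110): 2 ones → 1
Block 7 (111): 3 ones → 1
Block 8 (100): 1 one → 0
Block 9 (111): 3 ones → 1
Block 10 (111): 3 ones → 1
Block 11 (001): 1 one → 0
Block 12 (000): 0 ones → 0

000101101100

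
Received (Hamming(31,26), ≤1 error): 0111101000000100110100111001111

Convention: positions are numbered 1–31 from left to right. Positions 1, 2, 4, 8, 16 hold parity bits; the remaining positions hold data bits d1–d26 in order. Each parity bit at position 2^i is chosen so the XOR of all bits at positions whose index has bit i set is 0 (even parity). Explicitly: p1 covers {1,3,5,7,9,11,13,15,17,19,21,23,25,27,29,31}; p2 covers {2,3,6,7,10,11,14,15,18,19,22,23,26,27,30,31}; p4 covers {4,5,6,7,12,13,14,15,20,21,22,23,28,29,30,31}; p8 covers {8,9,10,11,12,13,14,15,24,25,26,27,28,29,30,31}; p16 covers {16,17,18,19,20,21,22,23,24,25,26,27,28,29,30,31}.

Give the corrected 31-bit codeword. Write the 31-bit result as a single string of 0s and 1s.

0111101100000100110100111001111

s1 (pos 1,3,5,7,9,11,13,15,17,19,21,23,25,27,29,31): 0⊕1⊕1⊕1⊕0⊕0⊕0⊕0⊕1⊕0⊕0⊕1⊕1⊕0⊕1⊕1 = 0
s2 (pos 2,3,6,7,10,11,14,15,18,19,22,23,26,27,30,31): 1⊕1⊕0⊕1⊕0⊕0⊕1⊕0⊕1⊕0⊕0⊕1⊕0⊕0⊕1⊕1 = 0
s4 (pos 4,5,6,7,12,13,14,15,20,21,22,23,28,29,30,31): 1⊕1⊕0⊕1⊕0⊕0⊕1⊕0⊕1⊕0⊕0⊕1⊕1⊕1⊕1⊕1 = 0
s8 (pos 8,9,10,11,12,13,14,15,24,25,26,27,28,29,30,31): 0⊕0⊕0⊕0⊕0⊕0⊕1⊕0⊕1⊕1⊕0⊕0⊕1⊕1⊕1⊕1 = 1
s16 (pos 16,17,18,19,20,21,22,23,24,25,26,27,28,29,30,31): 0⊕1⊕1⊕0⊕1⊕0⊕0⊕1⊕1⊕1⊕0⊕0⊕1⊕1⊕1⊕1 = 0
Syndrome s16…s1 = 01000 → error at position 8.
Flip position 8: 0111101000000100110100111001111 → 0111101100000100110100111001111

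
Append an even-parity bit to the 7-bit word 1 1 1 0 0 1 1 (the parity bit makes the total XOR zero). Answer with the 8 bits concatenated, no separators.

XOR of the 7 data bits: 1⊕1⊕1⊕0⊕0⊕1⊕1 = 1
Parity bit = 1 (so all 8 bits XOR to 0).

11100111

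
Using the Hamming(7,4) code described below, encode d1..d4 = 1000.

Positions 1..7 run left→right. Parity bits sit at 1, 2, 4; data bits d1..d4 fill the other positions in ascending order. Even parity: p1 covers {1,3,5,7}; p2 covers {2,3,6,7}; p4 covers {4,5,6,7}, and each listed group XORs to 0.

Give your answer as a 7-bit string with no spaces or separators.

1110000

Place data at non-parity positions: p1 p2 1 p4 0 0 0
p1 (pos 1,3,5,7): XOR of data positions = 1⊕0⊕0 = 1
p2 (pos 2,3,6,7): XOR of data positions = 1⊕0⊕0 = 1
p4 (pos 4,5,6,7): XOR of data positions = 0⊕0⊕0 = 0
Codeword: 1110000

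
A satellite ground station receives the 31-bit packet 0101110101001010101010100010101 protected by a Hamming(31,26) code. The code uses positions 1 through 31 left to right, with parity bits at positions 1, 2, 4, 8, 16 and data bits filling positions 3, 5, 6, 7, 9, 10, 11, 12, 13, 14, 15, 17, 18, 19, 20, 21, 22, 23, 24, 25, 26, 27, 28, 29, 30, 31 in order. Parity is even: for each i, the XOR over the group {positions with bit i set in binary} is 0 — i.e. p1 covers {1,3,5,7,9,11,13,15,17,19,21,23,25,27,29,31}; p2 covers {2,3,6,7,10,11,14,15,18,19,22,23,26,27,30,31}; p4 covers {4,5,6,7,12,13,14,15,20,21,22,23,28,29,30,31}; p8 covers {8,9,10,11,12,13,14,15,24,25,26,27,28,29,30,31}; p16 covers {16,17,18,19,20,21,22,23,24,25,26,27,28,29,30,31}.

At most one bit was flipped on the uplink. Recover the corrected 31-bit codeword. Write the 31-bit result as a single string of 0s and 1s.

s1 (pos 1,3,5,7,9,11,13,15,17,19,21,23,25,27,29,31): 0⊕0⊕1⊕0⊕0⊕0⊕1⊕1⊕1⊕1⊕1⊕1⊕0⊕1⊕1⊕1 = 0
s2 (pos 2,3,6,7,10,11,14,15,18,19,22,23,26,27,30,31): 1⊕0⊕1⊕0⊕1⊕0⊕0⊕1⊕0⊕1⊕0⊕1⊕0⊕1⊕0⊕1 = 0
s4 (pos 4,5,6,7,12,13,14,15,20,21,22,23,28,29,30,31): 1⊕1⊕1⊕0⊕0⊕1⊕0⊕1⊕0⊕1⊕0⊕1⊕0⊕1⊕0⊕1 = 1
s8 (pos 8,9,10,11,12,13,14,15,24,25,26,27,28,29,30,31): 1⊕0⊕1⊕0⊕0⊕1⊕0⊕1⊕0⊕0⊕0⊕1⊕0⊕1⊕0⊕1 = 1
s16 (pos 16,17,18,19,20,21,22,23,24,25,26,27,28,29,30,31): 0⊕1⊕0⊕1⊕0⊕1⊕0⊕1⊕0⊕0⊕0⊕1⊕0⊕1⊕0⊕1 = 1
Syndrome s16…s1 = 11100 → error at position 28.
Flip position 28: 0101110101001010101010100010101 → 0101110101001010101010100011101

0101110101001010101010100011101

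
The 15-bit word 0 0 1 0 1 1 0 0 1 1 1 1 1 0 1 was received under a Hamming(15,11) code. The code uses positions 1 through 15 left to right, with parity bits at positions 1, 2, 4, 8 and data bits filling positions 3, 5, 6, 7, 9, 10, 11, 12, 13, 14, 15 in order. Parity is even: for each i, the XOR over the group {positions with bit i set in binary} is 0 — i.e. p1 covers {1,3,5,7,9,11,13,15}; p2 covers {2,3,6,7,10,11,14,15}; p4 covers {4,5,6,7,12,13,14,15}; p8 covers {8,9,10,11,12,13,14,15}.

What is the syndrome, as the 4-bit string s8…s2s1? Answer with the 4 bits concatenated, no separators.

0110

s1 (pos 1,3,5,7,9,11,13,15): 0⊕1⊕1⊕0⊕1⊕1⊕1⊕1 = 0
s2 (pos 2,3,6,7,10,11,14,15): 0⊕1⊕1⊕0⊕1⊕1⊕0⊕1 = 1
s4 (pos 4,5,6,7,12,13,14,15): 0⊕1⊕1⊕0⊕1⊕1⊕0⊕1 = 1
s8 (pos 8,9,10,11,12,13,14,15): 0⊕1⊕1⊕1⊕1⊕1⊕0⊕1 = 0
Syndrome s8…s1 = 0110 → error at position 6.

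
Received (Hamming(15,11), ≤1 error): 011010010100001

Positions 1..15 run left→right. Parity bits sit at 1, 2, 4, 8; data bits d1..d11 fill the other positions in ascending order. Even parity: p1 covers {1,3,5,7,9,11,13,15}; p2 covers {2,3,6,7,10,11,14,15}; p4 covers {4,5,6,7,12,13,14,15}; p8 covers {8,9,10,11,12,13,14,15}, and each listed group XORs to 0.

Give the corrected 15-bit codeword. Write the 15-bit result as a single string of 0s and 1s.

011010011100001

s1 (pos 1,3,5,7,9,11,13,15): 0⊕1⊕1⊕0⊕0⊕0⊕0⊕1 = 1
s2 (pos 2,3,6,7,10,11,14,15): 1⊕1⊕0⊕0⊕1⊕0⊕0⊕1 = 0
s4 (pos 4,5,6,7,12,13,14,15): 0⊕1⊕0⊕0⊕0⊕0⊕0⊕1 = 0
s8 (pos 8,9,10,11,12,13,14,15): 1⊕0⊕1⊕0⊕0⊕0⊕0⊕1 = 1
Syndrome s8…s1 = 1001 → error at position 9.
Flip position 9: 011010010100001 → 011010011100001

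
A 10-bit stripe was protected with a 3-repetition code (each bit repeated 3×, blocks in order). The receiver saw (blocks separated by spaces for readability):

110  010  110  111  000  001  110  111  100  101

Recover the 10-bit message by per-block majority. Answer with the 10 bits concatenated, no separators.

Block 1 (110): 2 ones → 1
Block 2 (010): 1 one → 0
Block 3 (110): 2 ones → 1
Block 4 (111): 3 ones → 1
Block 5 (000): 0 ones → 0
Block 6 (001): 1 one → 0
Block 7 (110): 2 ones → 1
Block 8 (111): 3 ones → 1
Block 9 (100): 1 one → 0
Block 10 (101): 2 ones → 1

1011001101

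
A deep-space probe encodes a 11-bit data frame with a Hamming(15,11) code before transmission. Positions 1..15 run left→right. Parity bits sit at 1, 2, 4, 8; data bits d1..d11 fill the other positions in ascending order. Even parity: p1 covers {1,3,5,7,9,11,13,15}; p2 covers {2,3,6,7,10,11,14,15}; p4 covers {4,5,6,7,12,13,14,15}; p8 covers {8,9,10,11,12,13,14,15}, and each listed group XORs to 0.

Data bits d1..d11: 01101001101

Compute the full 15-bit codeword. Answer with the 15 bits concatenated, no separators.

000111001001101

Place data at non-parity positions: p1 p2 0 p4 1 1 0 p8 1 0 0 1 1 0 1
p1 (pos 1,3,5,7,9,11,13,15): XOR of data positions = 0⊕1⊕0⊕1⊕0⊕1⊕1 = 0
p2 (pos 2,3,6,7,10,11,14,15): XOR of data positions = 0⊕1⊕0⊕0⊕0⊕0⊕1 = 0
p4 (pos 4,5,6,7,12,13,14,15): XOR of data positions = 1⊕1⊕0⊕1⊕1⊕0⊕1 = 1
p8 (pos 8,9,10,11,12,13,14,15): XOR of data positions = 1⊕0⊕0⊕1⊕1⊕0⊕1 = 0
Codeword: 000111001001101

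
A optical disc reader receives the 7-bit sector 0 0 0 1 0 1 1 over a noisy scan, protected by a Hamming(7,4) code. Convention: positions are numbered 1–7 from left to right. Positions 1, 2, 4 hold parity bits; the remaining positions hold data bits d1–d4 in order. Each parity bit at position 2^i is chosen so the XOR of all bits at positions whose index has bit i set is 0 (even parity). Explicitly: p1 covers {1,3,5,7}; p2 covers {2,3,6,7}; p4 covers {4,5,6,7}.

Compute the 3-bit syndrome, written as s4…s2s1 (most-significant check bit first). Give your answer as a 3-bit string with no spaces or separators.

s1 (pos 1,3,5,7): 0⊕0⊕0⊕1 = 1
s2 (pos 2,3,6,7): 0⊕0⊕1⊕1 = 0
s4 (pos 4,5,6,7): 1⊕0⊕1⊕1 = 1
Syndrome s4…s1 = 101 → error at position 5.

101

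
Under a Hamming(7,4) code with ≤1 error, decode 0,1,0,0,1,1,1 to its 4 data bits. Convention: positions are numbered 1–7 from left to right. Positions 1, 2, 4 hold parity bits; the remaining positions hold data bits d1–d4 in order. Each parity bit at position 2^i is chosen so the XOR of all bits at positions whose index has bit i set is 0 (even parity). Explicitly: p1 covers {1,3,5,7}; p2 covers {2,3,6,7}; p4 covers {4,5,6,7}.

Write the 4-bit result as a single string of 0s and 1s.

0101

s1 (pos 1,3,5,7): 0⊕0⊕1⊕1 = 0
s2 (pos 2,3,6,7): 1⊕0⊕1⊕1 = 1
s4 (pos 4,5,6,7): 0⊕1⊕1⊕1 = 1
Syndrome s4…s1 = 110 → error at position 6.
Flip position 6: 0100111 → 0100101
Read data bits from positions 3,5,6,7: 0101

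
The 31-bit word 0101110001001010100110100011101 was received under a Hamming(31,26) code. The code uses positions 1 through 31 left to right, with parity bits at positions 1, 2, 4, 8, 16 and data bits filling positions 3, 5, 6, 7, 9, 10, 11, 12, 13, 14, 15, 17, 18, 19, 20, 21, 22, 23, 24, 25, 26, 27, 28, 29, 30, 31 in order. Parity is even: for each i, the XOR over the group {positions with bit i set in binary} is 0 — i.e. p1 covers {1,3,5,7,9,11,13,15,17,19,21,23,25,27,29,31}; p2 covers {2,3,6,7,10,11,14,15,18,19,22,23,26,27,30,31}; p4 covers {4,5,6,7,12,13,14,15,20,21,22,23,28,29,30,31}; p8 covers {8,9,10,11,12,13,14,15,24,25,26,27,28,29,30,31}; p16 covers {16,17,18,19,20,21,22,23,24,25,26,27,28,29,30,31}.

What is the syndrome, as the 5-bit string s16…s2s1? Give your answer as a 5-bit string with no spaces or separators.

01111

s1 (pos 1,3,5,7,9,11,13,15,17,19,21,23,25,27,29,31): 0⊕0⊕1⊕0⊕0⊕0⊕1⊕1⊕1⊕0⊕1⊕1⊕0⊕1⊕1⊕1 = 1
s2 (pos 2,3,6,7,10,11,14,15,18,19,22,23,26,27,30,31): 1⊕0⊕1⊕0⊕1⊕0⊕0⊕1⊕0⊕0⊕0⊕1⊕0⊕1⊕0⊕1 = 1
s4 (pos 4,5,6,7,12,13,14,15,20,21,22,23,28,29,30,31): 1⊕1⊕1⊕0⊕0⊕1⊕0⊕1⊕1⊕1⊕0⊕1⊕1⊕1⊕0⊕1 = 1
s8 (pos 8,9,10,11,12,13,14,15,24,25,26,27,28,29,30,31): 0⊕0⊕1⊕0⊕0⊕1⊕0⊕1⊕0⊕0⊕0⊕1⊕1⊕1⊕0⊕1 = 1
s16 (pos 16,17,18,19,20,21,22,23,24,25,26,27,28,29,30,31): 0⊕1⊕0⊕0⊕1⊕1⊕0⊕1⊕0⊕0⊕0⊕1⊕1⊕1⊕0⊕1 = 0
Syndrome s16…s1 = 01111 → error at position 15.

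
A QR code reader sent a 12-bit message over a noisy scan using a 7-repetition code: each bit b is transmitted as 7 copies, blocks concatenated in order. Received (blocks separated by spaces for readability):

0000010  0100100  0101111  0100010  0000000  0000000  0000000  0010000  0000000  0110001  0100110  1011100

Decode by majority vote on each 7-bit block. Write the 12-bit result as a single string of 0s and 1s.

001000000001

Block 1 (0000010): 1 one → 0
Block 2 (0100100): 2 ones → 0
Block 3 (0101111): 5 ones → 1
Block 4 (0100010): 2 ones → 0
Block 5 (0000000): 0 ones → 0
Block 6 (0000000): 0 ones → 0
Block 7 (0000000): 0 ones → 0
Block 8 (0010000): 1 one → 0
Block 9 (0000000): 0 ones → 0
Block 10 (0110001): 3 ones → 0
Block 11 (0100110): 3 ones → 0
Block 12 (1011100): 4 ones → 1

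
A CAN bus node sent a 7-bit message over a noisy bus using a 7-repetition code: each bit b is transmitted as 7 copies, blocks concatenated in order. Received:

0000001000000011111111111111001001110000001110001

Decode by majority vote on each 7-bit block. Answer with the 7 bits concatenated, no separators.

Block 1 (0000001): 1 one → 0
Block 2 (0000000): 0 ones → 0
Block 3 (1111111): 7 ones → 1
Block 4 (1111111): 7 ones → 1
Block 5 (0010011): 3 ones → 0
Block 6 (1000000): 1 one → 0
Block 7 (1110001): 4 ones → 1

0011001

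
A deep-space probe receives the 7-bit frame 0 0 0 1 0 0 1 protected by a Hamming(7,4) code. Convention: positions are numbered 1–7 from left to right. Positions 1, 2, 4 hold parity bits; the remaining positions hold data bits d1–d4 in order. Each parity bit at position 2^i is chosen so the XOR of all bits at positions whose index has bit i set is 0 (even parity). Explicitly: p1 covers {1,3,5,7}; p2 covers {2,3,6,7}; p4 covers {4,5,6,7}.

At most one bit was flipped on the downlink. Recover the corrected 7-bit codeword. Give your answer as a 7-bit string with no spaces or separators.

0011001

s1 (pos 1,3,5,7): 0⊕0⊕0⊕1 = 1
s2 (pos 2,3,6,7): 0⊕0⊕0⊕1 = 1
s4 (pos 4,5,6,7): 1⊕0⊕0⊕1 = 0
Syndrome s4…s1 = 011 → error at position 3.
Flip position 3: 0001001 → 0011001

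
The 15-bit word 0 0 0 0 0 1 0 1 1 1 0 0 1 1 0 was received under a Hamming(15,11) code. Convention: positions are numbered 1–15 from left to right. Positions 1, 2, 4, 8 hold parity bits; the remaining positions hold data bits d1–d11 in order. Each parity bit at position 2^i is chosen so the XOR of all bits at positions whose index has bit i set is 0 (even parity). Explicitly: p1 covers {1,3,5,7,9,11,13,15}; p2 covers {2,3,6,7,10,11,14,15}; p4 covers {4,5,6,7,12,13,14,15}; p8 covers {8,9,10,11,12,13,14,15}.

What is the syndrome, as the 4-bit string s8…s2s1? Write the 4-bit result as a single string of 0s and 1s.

s1 (pos 1,3,5,7,9,11,13,15): 0⊕0⊕0⊕0⊕1⊕0⊕1⊕0 = 0
s2 (pos 2,3,6,7,10,11,14,15): 0⊕0⊕1⊕0⊕1⊕0⊕1⊕0 = 1
s4 (pos 4,5,6,7,12,13,14,15): 0⊕0⊕1⊕0⊕0⊕1⊕1⊕0 = 1
s8 (pos 8,9,10,11,12,13,14,15): 1⊕1⊕1⊕0⊕0⊕1⊕1⊕0 = 1
Syndrome s8…s1 = 1110 → error at position 14.

1110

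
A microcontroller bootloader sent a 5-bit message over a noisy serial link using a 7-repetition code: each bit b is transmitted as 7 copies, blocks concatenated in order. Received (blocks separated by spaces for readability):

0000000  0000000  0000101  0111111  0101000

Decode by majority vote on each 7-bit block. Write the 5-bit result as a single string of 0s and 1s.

Block 1 (0000000): 0 ones → 0
Block 2 (0000000): 0 ones → 0
Block 3 (0000101): 2 ones → 0
Block 4 (0111111): 6 ones → 1
Block 5 (0101000): 2 ones → 0

00010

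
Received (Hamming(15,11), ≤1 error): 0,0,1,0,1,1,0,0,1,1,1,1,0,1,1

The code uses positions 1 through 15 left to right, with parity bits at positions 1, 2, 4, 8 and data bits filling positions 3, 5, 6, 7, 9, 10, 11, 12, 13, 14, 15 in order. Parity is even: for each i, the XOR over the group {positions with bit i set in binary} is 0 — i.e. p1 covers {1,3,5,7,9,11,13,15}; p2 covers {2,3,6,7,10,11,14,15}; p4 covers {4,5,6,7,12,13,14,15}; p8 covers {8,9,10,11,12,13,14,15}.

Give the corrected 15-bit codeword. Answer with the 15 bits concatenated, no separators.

001001001111011

s1 (pos 1,3,5,7,9,11,13,15): 0⊕1⊕1⊕0⊕1⊕1⊕0⊕1 = 1
s2 (pos 2,3,6,7,10,11,14,15): 0⊕1⊕1⊕0⊕1⊕1⊕1⊕1 = 0
s4 (pos 4,5,6,7,12,13,14,15): 0⊕1⊕1⊕0⊕1⊕0⊕1⊕1 = 1
s8 (pos 8,9,10,11,12,13,14,15): 0⊕1⊕1⊕1⊕1⊕0⊕1⊕1 = 0
Syndrome s8…s1 = 0101 → error at position 5.
Flip position 5: 001011001111011 → 001001001111011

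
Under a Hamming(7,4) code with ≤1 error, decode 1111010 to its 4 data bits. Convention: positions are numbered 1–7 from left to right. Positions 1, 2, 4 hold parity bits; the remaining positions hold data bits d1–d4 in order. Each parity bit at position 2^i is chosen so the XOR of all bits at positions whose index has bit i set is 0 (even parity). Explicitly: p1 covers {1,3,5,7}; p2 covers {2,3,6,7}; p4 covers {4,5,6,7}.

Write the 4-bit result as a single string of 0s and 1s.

s1 (pos 1,3,5,7): 1⊕1⊕0⊕0 = 0
s2 (pos 2,3,6,7): 1⊕1⊕1⊕0 = 1
s4 (pos 4,5,6,7): 1⊕0⊕1⊕0 = 0
Syndrome s4…s1 = 010 → error at position 2.
Flip position 2: 1111010 → 1011010
Read data bits from positions 3,5,6,7: 1010

1010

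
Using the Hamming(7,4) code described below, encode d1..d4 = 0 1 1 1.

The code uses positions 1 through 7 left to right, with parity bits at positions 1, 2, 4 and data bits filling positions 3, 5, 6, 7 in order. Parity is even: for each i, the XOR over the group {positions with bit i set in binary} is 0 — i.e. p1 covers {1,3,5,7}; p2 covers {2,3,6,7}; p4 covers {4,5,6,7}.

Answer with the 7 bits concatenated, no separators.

0001111

Place data at non-parity positions: p1 p2 0 p4 1 1 1
p1 (pos 1,3,5,7): XOR of data positions = 0⊕1⊕1 = 0
p2 (pos 2,3,6,7): XOR of data positions = 0⊕1⊕1 = 0
p4 (pos 4,5,6,7): XOR of data positions = 1⊕1⊕1 = 1
Codeword: 0001111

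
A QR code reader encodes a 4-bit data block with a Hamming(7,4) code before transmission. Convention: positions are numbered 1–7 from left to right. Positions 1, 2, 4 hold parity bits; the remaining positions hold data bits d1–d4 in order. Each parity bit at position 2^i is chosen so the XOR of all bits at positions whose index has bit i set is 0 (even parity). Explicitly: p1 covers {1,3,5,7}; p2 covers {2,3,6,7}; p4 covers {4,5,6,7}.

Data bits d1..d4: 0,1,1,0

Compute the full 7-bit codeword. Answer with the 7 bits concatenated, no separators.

Place data at non-parity positions: p1 p2 0 p4 1 1 0
p1 (pos 1,3,5,7): XOR of data positions = 0⊕1⊕0 = 1
p2 (pos 2,3,6,7): XOR of data positions = 0⊕1⊕0 = 1
p4 (pos 4,5,6,7): XOR of data positions = 1⊕1⊕0 = 0
Codeword: 1100110

1100110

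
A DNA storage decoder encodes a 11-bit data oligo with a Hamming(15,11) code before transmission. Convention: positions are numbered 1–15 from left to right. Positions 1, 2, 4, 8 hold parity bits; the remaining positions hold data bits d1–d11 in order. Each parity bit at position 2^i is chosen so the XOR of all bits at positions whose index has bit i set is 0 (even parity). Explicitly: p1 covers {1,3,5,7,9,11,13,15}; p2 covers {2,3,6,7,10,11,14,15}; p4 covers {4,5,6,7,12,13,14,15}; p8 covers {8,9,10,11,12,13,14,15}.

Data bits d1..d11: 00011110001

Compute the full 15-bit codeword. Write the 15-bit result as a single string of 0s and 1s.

000000101110001

Place data at non-parity positions: p1 p2 0 p4 0 0 1 p8 1 1 1 0 0 0 1
p1 (pos 1,3,5,7,9,11,13,15): XOR of data positions = 0⊕0⊕1⊕1⊕1⊕0⊕1 = 0
p2 (pos 2,3,6,7,10,11,14,15): XOR of data positions = 0⊕0⊕1⊕1⊕1⊕0⊕1 = 0
p4 (pos 4,5,6,7,12,13,14,15): XOR of data positions = 0⊕0⊕1⊕0⊕0⊕0⊕1 = 0
p8 (pos 8,9,10,11,12,13,14,15): XOR of data positions = 1⊕1⊕1⊕0⊕0⊕0⊕1 = 0
Codeword: 000000101110001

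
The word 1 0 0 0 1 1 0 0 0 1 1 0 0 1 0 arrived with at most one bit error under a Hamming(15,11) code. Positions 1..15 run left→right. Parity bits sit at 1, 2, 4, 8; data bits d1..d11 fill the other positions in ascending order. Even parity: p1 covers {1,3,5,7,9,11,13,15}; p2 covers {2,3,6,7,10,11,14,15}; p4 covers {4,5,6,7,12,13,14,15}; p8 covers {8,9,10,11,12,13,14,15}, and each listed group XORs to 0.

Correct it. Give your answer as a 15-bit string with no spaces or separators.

s1 (pos 1,3,5,7,9,11,13,15): 1⊕0⊕1⊕0⊕0⊕1⊕0⊕0 = 1
s2 (pos 2,3,6,7,10,11,14,15): 0⊕0⊕1⊕0⊕1⊕1⊕1⊕0 = 0
s4 (pos 4,5,6,7,12,13,14,15): 0⊕1⊕1⊕0⊕0⊕0⊕1⊕0 = 1
s8 (pos 8,9,10,11,12,13,14,15): 0⊕0⊕1⊕1⊕0⊕0⊕1⊕0 = 1
Syndrome s8…s1 = 1101 → error at position 13.
Flip position 13: 100011000110010 → 100011000110110

100011000110110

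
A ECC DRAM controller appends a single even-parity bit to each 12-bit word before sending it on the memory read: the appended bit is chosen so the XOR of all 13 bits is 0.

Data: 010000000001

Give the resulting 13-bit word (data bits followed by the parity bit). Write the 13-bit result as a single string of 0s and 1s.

0100000000010

XOR of the 12 data bits: 0⊕1⊕0⊕0⊕0⊕0⊕0⊕0⊕0⊕0⊕0⊕1 = 0
Parity bit = 0 (so all 13 bits XOR to 0).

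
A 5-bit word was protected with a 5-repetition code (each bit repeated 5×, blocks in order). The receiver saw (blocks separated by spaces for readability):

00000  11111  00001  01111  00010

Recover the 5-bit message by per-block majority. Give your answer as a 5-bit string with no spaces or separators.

Block 1 (00000): 0 ones → 0
Block 2 (11111): 5 ones → 1
Block 3 (00001): 1 one → 0
Block 4 (01111): 4 ones → 1
Block 5 (00010): 1 one → 0

01010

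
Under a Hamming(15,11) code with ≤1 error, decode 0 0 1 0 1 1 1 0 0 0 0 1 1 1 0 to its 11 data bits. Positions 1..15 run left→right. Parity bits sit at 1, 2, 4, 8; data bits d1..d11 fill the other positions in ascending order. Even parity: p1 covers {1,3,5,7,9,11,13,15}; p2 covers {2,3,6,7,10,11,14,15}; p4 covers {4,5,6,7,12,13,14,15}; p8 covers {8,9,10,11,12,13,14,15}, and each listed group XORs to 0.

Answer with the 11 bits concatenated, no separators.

11110001110

s1 (pos 1,3,5,7,9,11,13,15): 0⊕1⊕1⊕1⊕0⊕0⊕1⊕0 = 0
s2 (pos 2,3,6,7,10,11,14,15): 0⊕1⊕1⊕1⊕0⊕0⊕1⊕0 = 0
s4 (pos 4,5,6,7,12,13,14,15): 0⊕1⊕1⊕1⊕1⊕1⊕1⊕0 = 0
s8 (pos 8,9,10,11,12,13,14,15): 0⊕0⊕0⊕0⊕1⊕1⊕1⊕0 = 1
Syndrome s8…s1 = 1000 → error at position 8.
Flip position 8: 001011100001110 → 001011110001110
Read data bits from positions 3,5,6,7,9,10,11,12,13,14,15: 11110001110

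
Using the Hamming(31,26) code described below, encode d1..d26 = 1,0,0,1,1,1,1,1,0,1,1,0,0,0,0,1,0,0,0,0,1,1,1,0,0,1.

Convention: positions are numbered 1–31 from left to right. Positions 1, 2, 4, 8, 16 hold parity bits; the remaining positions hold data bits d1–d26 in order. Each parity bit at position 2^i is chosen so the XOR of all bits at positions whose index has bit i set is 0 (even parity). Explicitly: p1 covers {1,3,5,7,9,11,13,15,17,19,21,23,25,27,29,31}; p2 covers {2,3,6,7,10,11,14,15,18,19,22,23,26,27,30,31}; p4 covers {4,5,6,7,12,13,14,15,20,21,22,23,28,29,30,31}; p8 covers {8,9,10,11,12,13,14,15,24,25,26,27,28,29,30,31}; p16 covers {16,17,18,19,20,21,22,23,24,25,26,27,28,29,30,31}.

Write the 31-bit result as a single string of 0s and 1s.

0111001011110111000010000111001

Place data at non-parity positions: p1 p2 1 p4 0 0 1 p8 1 1 1 1 0 1 1 p16 0 0 0 0 1 0 0 0 0 1 1 1 0 0 1
p1 (pos 1,3,5,7,9,11,13,15,17,19,21,23,25,27,29,31): XOR of data positions = 1⊕0⊕1⊕1⊕1⊕0⊕1⊕0⊕0⊕1⊕0⊕0⊕1⊕0⊕1 = 0
p2 (pos 2,3,6,7,10,11,14,15,18,19,22,23,26,27,30,31): XOR of data positions = 1⊕0⊕1⊕1⊕1⊕1⊕1⊕0⊕0⊕0⊕0⊕1⊕1⊕0⊕1 = 1
p4 (pos 4,5,6,7,12,13,14,15,20,21,22,23,28,29,30,31): XOR of data positions = 0⊕0⊕1⊕1⊕0⊕1⊕1⊕0⊕1⊕0⊕0⊕1⊕0⊕0⊕1 = 1
p8 (pos 8,9,10,11,12,13,14,15,24,25,26,27,28,29,30,31): XOR of data positions = 1⊕1⊕1⊕1⊕0⊕1⊕1⊕0⊕0⊕1⊕1⊕1⊕0⊕0⊕1 = 0
p16 (pos 16,17,18,19,20,21,22,23,24,25,26,27,28,29,30,31): XOR of data positions = 0⊕0⊕0⊕0⊕1⊕0⊕0⊕0⊕0⊕1⊕1⊕1⊕0⊕0⊕1 = 1
Codeword: 0111001011110111000010000111001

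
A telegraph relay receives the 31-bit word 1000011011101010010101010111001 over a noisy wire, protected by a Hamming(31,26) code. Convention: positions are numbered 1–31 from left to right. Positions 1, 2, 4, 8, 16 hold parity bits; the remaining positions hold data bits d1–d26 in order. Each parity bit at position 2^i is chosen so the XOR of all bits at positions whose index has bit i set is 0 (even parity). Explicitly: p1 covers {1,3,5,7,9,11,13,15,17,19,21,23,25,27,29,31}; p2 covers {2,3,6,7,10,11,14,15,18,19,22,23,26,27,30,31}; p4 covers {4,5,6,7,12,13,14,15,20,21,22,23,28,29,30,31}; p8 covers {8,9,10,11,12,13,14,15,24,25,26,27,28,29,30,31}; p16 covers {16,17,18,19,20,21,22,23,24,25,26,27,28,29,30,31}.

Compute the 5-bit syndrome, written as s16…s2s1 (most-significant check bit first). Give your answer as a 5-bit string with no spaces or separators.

00000

s1 (pos 1,3,5,7,9,11,13,15,17,19,21,23,25,27,29,31): 1⊕0⊕0⊕1⊕1⊕1⊕1⊕1⊕0⊕0⊕0⊕0⊕0⊕1⊕0⊕1 = 0
s2 (pos 2,3,6,7,10,11,14,15,18,19,22,23,26,27,30,31): 0⊕0⊕1⊕1⊕1⊕1⊕0⊕1⊕1⊕0⊕1⊕0⊕1⊕1⊕0⊕1 = 0
s4 (pos 4,5,6,7,12,13,14,15,20,21,22,23,28,29,30,31): 0⊕0⊕1⊕1⊕0⊕1⊕0⊕1⊕1⊕0⊕1⊕0⊕1⊕0⊕0⊕1 = 0
s8 (pos 8,9,10,11,12,13,14,15,24,25,26,27,28,29,30,31): 0⊕1⊕1⊕1⊕0⊕1⊕0⊕1⊕1⊕0⊕1⊕1⊕1⊕0⊕0⊕1 = 0
s16 (pos 16,17,18,19,20,21,22,23,24,25,26,27,28,29,30,31): 0⊕0⊕1⊕0⊕1⊕0⊕1⊕0⊕1⊕0⊕1⊕1⊕1⊕0⊕0⊕1 = 0
Syndrome s16…s1 = 00000 → no error.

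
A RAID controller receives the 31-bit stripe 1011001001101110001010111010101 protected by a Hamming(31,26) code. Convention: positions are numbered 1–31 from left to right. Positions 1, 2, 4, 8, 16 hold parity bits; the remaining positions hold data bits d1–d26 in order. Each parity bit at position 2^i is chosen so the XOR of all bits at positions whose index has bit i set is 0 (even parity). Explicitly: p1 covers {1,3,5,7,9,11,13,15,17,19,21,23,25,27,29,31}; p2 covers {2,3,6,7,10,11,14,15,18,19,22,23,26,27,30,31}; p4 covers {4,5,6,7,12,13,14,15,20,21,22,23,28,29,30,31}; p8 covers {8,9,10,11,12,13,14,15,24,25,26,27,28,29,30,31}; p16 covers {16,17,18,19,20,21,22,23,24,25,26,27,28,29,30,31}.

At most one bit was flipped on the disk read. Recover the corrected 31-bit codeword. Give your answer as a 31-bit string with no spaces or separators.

s1 (pos 1,3,5,7,9,11,13,15,17,19,21,23,25,27,29,31): 1⊕1⊕0⊕1⊕0⊕1⊕1⊕1⊕0⊕1⊕1⊕1⊕1⊕1⊕1⊕1 = 1
s2 (pos 2,3,6,7,10,11,14,15,18,19,22,23,26,27,30,31): 0⊕1⊕0⊕1⊕1⊕1⊕1⊕1⊕0⊕1⊕0⊕1⊕0⊕1⊕0⊕1 = 0
s4 (pos 4,5,6,7,12,13,14,15,20,21,22,23,28,29,30,31): 1⊕0⊕0⊕1⊕0⊕1⊕1⊕1⊕0⊕1⊕0⊕1⊕0⊕1⊕0⊕1 = 1
s8 (pos 8,9,10,11,12,13,14,15,24,25,26,27,28,29,30,31): 0⊕0⊕1⊕1⊕0⊕1⊕1⊕1⊕1⊕1⊕0⊕1⊕0⊕1⊕0⊕1 = 0
s16 (pos 16,17,18,19,20,21,22,23,24,25,26,27,28,29,30,31): 0⊕0⊕0⊕1⊕0⊕1⊕0⊕1⊕1⊕1⊕0⊕1⊕0⊕1⊕0⊕1 = 0
Syndrome s16…s1 = 00101 → error at position 5.
Flip position 5: 1011001001101110001010111010101 → 1011101001101110001010111010101

1011101001101110001010111010101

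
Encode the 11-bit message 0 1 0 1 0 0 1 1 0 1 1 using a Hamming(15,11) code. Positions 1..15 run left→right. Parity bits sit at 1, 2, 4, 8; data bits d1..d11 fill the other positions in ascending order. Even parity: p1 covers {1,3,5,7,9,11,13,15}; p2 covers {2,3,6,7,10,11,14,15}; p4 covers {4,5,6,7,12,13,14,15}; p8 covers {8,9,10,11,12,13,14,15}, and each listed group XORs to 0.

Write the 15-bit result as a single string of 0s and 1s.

Place data at non-parity positions: p1 p2 0 p4 1 0 1 p8 0 0 1 1 0 1 1
p1 (pos 1,3,5,7,9,11,13,15): XOR of data positions = 0⊕1⊕1⊕0⊕1⊕0⊕1 = 0
p2 (pos 2,3,6,7,10,11,14,15): XOR of data positions = 0⊕0⊕1⊕0⊕1⊕1⊕1 = 0
p4 (pos 4,5,6,7,12,13,14,15): XOR of data positions = 1⊕0⊕1⊕1⊕0⊕1⊕1 = 1
p8 (pos 8,9,10,11,12,13,14,15): XOR of data positions = 0⊕0⊕1⊕1⊕0⊕1⊕1 = 0
Codeword: 000110100011011

000110100011011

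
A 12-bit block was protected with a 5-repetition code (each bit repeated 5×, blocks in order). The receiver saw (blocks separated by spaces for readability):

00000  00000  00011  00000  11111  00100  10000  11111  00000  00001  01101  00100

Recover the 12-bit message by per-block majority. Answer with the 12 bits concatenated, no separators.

000010010010

Block 1 (00000): 0 ones → 0
Block 2 (00000): 0 ones → 0
Block 3 (00011): 2 ones → 0
Block 4 (00000): 0 ones → 0
Block 5 (11111): 5 ones → 1
Block 6 (00100): 1 one → 0
Block 7 (10000): 1 one → 0
Block 8 (11111): 5 ones → 1
Block 9 (00000): 0 ones → 0
Block 10 (00001): 1 one → 0
Block 11 (01101): 3 ones → 1
Block 12 (00100): 1 one → 0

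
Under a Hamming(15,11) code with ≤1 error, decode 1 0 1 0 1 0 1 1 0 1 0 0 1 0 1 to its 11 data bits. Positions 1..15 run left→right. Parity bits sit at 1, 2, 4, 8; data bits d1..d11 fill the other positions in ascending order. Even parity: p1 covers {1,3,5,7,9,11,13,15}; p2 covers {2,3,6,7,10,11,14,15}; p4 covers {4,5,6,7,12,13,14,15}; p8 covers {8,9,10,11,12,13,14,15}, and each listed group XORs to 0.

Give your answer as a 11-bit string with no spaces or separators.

11010100101

s1 (pos 1,3,5,7,9,11,13,15): 1⊕1⊕1⊕1⊕0⊕0⊕1⊕1 = 0
s2 (pos 2,3,6,7,10,11,14,15): 0⊕1⊕0⊕1⊕1⊕0⊕0⊕1 = 0
s4 (pos 4,5,6,7,12,13,14,15): 0⊕1⊕0⊕1⊕0⊕1⊕0⊕1 = 0
s8 (pos 8,9,10,11,12,13,14,15): 1⊕0⊕1⊕0⊕0⊕1⊕0⊕1 = 0
Syndrome s8…s1 = 0000 → no error.
Read data bits from positions 3,5,6,7,9,10,11,12,13,14,15: 11010100101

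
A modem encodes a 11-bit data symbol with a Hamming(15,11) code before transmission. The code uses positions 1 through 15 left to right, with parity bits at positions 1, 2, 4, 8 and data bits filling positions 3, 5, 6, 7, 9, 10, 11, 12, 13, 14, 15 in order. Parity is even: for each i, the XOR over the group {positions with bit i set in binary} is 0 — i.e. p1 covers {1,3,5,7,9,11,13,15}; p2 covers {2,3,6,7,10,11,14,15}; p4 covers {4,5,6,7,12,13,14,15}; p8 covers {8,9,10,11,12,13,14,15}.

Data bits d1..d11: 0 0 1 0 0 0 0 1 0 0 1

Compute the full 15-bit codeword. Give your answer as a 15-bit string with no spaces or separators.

Place data at non-parity positions: p1 p2 0 p4 0 1 0 p8 0 0 0 1 0 0 1
p1 (pos 1,3,5,7,9,11,13,15): XOR of data positions = 0⊕0⊕0⊕0⊕0⊕0⊕1 = 1
p2 (pos 2,3,6,7,10,11,14,15): XOR of data positions = 0⊕1⊕0⊕0⊕0⊕0⊕1 = 0
p4 (pos 4,5,6,7,12,13,14,15): XOR of data positions = 0⊕1⊕0⊕1⊕0⊕0⊕1 = 1
p8 (pos 8,9,10,11,12,13,14,15): XOR of data positions = 0⊕0⊕0⊕1⊕0⊕0⊕1 = 0
Codeword: 100101000001001

100101000001001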